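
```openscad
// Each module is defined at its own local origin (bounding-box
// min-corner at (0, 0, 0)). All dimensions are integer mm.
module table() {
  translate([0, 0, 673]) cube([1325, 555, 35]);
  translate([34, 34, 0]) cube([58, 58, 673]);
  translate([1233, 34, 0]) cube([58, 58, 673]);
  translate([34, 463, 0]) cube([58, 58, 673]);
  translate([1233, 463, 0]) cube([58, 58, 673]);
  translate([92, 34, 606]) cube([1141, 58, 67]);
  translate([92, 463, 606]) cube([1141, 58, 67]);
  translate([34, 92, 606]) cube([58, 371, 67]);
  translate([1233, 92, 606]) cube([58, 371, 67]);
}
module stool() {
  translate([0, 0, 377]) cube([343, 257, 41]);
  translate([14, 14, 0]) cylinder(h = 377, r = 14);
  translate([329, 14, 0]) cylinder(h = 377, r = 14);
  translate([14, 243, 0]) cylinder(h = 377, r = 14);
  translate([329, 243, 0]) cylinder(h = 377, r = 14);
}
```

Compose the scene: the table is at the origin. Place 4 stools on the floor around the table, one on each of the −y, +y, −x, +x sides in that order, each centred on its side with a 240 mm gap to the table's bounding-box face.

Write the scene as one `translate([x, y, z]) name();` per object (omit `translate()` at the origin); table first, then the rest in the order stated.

table();
translate([491, -497, 0]) stool();
translate([491, 795, 0]) stool();
translate([-583, 149, 0]) stool();
translate([1565, 149, 0]) stool();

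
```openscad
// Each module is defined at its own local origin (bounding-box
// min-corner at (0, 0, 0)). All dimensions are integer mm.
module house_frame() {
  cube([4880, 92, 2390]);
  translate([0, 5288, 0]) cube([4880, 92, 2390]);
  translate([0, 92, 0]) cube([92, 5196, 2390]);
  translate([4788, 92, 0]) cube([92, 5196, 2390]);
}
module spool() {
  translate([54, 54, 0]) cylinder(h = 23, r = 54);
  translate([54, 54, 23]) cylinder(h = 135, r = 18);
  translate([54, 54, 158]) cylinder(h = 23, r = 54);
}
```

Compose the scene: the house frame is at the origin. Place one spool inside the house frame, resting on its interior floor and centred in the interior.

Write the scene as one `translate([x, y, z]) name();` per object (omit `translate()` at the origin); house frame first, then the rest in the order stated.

house_frame();
translate([2386, 2636, 0]) spool();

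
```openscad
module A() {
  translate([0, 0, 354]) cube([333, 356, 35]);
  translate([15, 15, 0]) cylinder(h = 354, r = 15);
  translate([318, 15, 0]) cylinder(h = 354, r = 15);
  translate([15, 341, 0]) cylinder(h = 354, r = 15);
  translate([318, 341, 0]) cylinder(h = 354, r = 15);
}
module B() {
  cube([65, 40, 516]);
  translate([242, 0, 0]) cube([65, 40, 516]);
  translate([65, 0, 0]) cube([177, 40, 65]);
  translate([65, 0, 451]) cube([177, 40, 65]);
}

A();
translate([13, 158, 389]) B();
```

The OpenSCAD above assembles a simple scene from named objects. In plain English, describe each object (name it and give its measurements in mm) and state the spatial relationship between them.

A is a simple wooden stool: a rectangular seat 333 mm (x) by 356 mm (y), 35 mm thick, top face at z = 389 mm, on four round legs, each 30 mm in diameter. The legs rest on z = 0, each leg's axis is inset half a diameter from the nearest pair of seat edges (so the leg's bounding box is flush with the corner).

B is a rectangular picture frame lying in the x–z plane (depth along y). The opening is 177 mm wide (x) by 386 mm tall (z), surrounded by a border 65 mm wide on all four sides. The frame is 40 mm deep and is made of two full-height vertical stiles with two horizontal rails fitted between them.

The picture frame is on top of the stool, centred.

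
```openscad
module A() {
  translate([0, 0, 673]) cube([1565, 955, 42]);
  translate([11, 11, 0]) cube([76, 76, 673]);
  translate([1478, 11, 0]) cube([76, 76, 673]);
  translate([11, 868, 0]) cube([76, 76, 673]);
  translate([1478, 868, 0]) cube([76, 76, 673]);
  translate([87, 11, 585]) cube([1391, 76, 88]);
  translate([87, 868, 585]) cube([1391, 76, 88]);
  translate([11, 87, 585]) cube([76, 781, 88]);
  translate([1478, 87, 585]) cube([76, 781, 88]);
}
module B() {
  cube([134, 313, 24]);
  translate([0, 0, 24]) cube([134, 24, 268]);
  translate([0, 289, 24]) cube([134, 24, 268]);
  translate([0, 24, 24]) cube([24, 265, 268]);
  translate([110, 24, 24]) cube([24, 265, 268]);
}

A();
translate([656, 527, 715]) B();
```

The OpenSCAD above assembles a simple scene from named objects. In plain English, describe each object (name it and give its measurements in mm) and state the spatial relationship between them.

A is a table: top 1565 mm (x) × 955 mm (y), 42 mm thick, upper face at z = 715 mm, on four 76×76 mm square legs, each inset 11 mm from the nearest pair of top edges, running from z = 0 to the bottom of the top. Four apron rails, 76 mm thick and 88 mm tall, run between adjacent legs with their top edges flush with the underside of the top and their outer faces flush with the legs' outer faces.

B is an open storage box with external size 134×313×292 mm and wall thickness 24 mm (the base is also 24 mm thick). The base covers the whole footprint; the four walls stand on the base, with the y-facing walls full-width and the x-facing walls fitting between their inner faces.

The open box is on top of the table.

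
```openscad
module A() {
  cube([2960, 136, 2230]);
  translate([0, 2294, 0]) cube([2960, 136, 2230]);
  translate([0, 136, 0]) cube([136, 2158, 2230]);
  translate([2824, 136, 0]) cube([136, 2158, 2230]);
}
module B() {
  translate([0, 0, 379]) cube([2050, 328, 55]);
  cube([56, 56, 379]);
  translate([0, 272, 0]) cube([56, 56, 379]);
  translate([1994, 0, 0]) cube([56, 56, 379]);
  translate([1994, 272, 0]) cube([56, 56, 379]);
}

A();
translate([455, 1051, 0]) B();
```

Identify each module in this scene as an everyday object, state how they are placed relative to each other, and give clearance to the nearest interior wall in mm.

Clearances: x = 319, y = 915; minimum 319 mm.

A is a house frame. B is a bench. The bench sits inside the house frame, centred. The clearance to the nearest interior wall is 319 mm.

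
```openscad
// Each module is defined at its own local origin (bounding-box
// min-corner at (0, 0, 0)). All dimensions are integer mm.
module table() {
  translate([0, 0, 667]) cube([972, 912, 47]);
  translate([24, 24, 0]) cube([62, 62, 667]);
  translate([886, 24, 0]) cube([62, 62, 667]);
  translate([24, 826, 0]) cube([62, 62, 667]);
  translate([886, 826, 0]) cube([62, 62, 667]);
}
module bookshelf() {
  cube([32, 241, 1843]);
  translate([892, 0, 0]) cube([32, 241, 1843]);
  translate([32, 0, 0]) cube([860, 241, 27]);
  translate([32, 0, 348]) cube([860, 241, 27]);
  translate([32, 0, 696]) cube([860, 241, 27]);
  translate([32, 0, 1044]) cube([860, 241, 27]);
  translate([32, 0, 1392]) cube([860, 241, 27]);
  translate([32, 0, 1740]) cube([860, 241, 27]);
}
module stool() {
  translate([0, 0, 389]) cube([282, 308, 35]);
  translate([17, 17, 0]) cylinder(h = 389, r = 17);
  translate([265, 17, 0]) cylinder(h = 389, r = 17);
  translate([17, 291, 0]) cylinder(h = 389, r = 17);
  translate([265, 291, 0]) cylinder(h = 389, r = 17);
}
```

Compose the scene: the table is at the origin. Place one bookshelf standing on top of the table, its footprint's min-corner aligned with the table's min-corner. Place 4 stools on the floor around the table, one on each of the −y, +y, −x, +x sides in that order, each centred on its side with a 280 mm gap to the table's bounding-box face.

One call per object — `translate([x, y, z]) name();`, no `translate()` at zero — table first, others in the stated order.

table();
translate([0, 0, 714]) bookshelf();
translate([345, -588, 0]) stool();
translate([345, 1192, 0]) stool();
translate([-562, 302, 0]) stool();
translate([1252, 302, 0]) stool();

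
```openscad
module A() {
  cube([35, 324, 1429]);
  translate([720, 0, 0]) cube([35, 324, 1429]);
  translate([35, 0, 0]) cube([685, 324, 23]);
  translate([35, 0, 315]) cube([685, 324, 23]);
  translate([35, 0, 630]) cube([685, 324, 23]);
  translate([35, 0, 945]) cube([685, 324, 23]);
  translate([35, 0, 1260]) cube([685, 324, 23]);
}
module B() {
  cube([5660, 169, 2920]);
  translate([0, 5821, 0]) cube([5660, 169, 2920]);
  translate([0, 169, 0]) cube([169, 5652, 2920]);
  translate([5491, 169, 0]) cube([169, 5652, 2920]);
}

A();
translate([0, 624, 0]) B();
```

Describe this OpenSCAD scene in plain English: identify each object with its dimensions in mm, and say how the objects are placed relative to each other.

A is an open bookshelf. Two side panels, each 35 mm thick, 324 mm deep and 1429 mm tall, stand 755 mm apart (outside-to-outside). Between them sit 5 shelves, each 23 mm thick and 324 mm deep, spanning the full gap between the sides. The bottom shelf rests on the floor (its underside at z = 0) and the clear gap between one shelf's top and the next shelf's underside is 292 mm.

B is the wall frame of a small rectangular building: four walls, each 2920 mm tall and 169 mm thick, enclosing a footprint 5660 mm (x) by 5990 mm (y) outside-to-outside, with no floor or roof. The front and back walls (the −y and +y sides) span the full width; the two side walls fit between them.

The house frame is on the floor beside the bookshelf on its +y side.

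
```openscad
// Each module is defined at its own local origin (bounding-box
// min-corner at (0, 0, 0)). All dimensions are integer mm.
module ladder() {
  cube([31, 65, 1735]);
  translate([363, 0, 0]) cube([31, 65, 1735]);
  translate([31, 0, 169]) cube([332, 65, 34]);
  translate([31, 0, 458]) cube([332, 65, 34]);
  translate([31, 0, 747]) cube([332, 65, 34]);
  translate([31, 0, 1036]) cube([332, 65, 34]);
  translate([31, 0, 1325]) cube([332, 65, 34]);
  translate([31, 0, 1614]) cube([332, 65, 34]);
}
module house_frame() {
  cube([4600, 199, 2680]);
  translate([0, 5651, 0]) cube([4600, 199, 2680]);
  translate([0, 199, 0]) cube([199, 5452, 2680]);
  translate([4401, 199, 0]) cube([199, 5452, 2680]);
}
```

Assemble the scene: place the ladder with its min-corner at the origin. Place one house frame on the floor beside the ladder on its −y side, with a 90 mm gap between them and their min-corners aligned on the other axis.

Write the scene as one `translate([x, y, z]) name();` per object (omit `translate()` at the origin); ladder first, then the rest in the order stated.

ladder();
translate([0, -5940, 0]) house_frame();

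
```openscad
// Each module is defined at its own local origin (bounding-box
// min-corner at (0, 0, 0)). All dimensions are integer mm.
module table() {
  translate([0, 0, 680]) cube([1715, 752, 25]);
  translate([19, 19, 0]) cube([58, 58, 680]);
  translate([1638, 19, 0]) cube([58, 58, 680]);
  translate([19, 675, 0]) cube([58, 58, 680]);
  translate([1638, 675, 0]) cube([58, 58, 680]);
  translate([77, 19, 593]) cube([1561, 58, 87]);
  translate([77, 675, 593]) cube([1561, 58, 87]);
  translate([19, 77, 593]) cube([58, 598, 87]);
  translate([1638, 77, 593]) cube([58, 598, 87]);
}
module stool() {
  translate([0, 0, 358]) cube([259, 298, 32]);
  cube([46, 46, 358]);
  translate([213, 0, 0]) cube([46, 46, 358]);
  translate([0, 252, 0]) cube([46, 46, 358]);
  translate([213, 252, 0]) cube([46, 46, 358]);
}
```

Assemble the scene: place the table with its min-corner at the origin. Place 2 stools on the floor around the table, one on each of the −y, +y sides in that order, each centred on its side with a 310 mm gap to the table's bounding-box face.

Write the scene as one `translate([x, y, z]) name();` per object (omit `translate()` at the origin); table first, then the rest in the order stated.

table();
translate([728, -608, 0]) stool();
translate([728, 1062, 0]) stool();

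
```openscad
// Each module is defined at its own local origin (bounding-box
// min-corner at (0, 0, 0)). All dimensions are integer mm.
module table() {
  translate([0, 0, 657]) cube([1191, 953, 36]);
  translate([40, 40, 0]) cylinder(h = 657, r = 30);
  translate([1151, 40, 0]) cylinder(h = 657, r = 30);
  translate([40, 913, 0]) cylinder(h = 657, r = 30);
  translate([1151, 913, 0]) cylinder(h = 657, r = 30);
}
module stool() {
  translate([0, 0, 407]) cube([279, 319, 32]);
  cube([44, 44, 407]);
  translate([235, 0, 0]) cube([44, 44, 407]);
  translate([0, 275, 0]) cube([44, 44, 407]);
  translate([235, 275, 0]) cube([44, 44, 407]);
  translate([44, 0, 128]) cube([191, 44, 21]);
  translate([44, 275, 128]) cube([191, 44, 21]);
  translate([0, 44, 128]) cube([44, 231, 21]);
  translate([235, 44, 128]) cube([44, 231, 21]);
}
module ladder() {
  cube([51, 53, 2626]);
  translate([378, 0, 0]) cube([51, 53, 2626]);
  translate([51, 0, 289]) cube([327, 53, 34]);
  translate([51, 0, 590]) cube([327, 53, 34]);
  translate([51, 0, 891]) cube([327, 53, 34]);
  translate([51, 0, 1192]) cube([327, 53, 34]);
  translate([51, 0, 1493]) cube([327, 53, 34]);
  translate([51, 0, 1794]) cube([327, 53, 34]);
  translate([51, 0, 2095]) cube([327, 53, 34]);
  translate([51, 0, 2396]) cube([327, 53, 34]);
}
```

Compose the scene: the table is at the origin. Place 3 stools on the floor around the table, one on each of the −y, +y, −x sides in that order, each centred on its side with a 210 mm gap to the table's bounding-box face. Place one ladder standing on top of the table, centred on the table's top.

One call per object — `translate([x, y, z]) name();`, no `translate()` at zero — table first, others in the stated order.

table();
translate([456, -529, 0]) stool();
translate([456, 1163, 0]) stool();
translate([-489, 317, 0]) stool();
translate([381, 450, 693]) ladder();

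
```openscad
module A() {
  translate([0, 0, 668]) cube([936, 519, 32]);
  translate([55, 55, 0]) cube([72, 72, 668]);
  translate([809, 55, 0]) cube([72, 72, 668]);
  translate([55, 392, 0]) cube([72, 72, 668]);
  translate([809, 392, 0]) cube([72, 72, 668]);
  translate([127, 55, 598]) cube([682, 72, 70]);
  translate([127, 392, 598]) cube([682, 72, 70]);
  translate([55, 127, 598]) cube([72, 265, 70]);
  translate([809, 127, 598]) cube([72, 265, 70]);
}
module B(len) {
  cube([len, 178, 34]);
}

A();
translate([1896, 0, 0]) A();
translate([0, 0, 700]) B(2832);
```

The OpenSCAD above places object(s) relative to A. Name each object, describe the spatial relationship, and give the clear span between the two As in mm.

Second table starts at x = 1896; first ends at x = 936; clear span = 1896 − 936 = 960 mm.

A is a table. B is a beam. A beam spans the tops of two tables. The clear span between the two tables is 960 mm.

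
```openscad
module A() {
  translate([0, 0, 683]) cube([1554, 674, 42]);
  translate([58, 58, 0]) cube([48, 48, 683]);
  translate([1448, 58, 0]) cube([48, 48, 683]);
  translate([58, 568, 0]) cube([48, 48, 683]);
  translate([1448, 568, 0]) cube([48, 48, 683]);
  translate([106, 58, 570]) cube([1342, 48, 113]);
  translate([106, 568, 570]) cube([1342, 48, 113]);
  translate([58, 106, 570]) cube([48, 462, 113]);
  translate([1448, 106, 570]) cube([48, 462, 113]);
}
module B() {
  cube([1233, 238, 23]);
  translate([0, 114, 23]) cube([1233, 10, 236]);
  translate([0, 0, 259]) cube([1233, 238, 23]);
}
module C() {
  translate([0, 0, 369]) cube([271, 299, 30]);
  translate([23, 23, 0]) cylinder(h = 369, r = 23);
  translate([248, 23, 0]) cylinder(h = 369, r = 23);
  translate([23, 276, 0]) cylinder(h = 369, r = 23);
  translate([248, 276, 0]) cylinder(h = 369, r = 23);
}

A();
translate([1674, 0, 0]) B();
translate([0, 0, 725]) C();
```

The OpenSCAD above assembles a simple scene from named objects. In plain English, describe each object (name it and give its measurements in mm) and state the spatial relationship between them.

A is a rectangular dining table. The top is 1554×674×42 mm with its upper surface at z = 725 mm. It stands on four 48×48 mm square legs, each inset 58 mm from the nearest pair of top edges, running from the floor to the underside of the top. Four apron rails, 48 mm thick and 113 mm tall, run between adjacent legs with their top edges flush with the underside of the top and their outer faces flush with the legs' outer faces.

B is an I-beam lying along x, 1233 mm long. Overall section height 282 mm. Two flanges 238 mm wide (y) and 23 mm thick, one on the floor and one at the top; a web 10 mm thick runs between them, centred on the flange width.

C is a simple wooden stool: a rectangular seat 271 mm (x) by 299 mm (y), 30 mm thick, top face at z = 399 mm, on four round legs, each 46 mm in diameter. The legs rest on z = 0, each leg's axis is inset half a diameter from the nearest pair of seat edges (so the leg's bounding box is flush with the corner).

The I-beam is on the floor beside the table on its +x side. The stool is on top of the table.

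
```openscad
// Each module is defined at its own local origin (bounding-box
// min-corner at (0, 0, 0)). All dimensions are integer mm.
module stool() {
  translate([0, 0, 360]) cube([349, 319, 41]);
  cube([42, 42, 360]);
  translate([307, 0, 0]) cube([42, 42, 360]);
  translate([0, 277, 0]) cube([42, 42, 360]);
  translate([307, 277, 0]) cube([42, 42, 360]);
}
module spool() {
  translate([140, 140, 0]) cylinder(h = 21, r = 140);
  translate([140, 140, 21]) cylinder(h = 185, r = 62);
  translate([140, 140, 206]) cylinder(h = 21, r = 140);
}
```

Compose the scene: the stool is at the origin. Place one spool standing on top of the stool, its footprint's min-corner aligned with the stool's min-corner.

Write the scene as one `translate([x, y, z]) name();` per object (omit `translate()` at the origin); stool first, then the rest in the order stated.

stool();
translate([0, 0, 401]) spool();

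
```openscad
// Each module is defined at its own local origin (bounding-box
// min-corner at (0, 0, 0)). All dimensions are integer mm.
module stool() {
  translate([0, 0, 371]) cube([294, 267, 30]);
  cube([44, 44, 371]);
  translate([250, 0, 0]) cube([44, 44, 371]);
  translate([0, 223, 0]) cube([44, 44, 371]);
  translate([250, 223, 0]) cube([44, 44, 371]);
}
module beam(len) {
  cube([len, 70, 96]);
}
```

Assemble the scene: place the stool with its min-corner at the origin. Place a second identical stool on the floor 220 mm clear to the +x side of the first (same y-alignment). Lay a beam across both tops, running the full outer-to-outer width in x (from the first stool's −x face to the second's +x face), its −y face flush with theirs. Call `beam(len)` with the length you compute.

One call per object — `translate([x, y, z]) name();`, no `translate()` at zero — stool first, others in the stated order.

stool();
translate([514, 0, 0]) stool();
translate([0, 0, 401]) beam(808);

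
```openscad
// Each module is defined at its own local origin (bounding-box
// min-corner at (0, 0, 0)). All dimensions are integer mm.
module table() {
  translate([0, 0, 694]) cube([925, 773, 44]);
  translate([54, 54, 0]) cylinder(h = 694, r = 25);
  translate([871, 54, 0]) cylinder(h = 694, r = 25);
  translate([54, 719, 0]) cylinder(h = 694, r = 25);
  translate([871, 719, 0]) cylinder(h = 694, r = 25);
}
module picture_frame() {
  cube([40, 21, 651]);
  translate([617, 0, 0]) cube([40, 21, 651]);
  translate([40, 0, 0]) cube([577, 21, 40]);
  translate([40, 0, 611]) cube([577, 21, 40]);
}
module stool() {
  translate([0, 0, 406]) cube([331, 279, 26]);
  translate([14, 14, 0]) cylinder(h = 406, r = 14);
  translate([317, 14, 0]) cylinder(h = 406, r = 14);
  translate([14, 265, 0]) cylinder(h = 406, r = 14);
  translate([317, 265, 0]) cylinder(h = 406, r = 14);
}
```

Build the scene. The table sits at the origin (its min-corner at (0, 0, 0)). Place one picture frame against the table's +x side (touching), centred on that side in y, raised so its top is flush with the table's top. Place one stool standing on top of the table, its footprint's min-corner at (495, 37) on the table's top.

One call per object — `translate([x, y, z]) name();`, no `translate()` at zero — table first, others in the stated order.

table();
translate([925, 376, 87]) picture_frame();
translate([495, 37, 738]) stool();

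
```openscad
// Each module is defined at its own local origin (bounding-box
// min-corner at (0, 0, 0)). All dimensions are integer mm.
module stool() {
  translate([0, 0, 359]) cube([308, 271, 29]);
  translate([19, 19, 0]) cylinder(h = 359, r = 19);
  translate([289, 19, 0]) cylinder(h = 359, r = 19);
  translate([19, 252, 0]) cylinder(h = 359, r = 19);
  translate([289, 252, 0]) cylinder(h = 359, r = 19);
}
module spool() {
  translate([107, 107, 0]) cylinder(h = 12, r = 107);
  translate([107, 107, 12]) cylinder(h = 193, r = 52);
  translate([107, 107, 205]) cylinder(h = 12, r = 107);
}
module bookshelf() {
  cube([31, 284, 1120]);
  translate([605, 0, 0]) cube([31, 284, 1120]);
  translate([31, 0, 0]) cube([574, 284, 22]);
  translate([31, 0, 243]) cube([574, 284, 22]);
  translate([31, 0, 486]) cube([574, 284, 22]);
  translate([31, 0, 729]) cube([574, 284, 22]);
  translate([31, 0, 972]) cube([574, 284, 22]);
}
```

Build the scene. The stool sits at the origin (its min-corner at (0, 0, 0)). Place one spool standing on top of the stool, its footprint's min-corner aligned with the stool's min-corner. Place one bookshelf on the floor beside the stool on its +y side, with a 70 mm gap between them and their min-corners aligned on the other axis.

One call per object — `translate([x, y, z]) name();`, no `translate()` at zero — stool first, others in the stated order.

stool();
translate([0, 0, 388]) spool();
translate([0, 341, 0]) bookshelf();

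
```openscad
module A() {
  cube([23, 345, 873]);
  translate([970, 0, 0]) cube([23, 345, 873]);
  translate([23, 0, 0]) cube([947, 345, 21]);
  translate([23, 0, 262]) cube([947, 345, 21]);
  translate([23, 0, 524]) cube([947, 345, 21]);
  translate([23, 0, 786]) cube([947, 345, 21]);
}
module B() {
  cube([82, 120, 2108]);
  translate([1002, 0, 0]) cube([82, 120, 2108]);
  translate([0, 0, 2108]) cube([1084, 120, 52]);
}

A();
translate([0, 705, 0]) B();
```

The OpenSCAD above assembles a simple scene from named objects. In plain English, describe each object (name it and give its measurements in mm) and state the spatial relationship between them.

A is an open bookshelf. Two side panels, each 23 mm thick, 345 mm deep and 873 mm tall, stand 993 mm apart (outside-to-outside). Between them sit 4 shelves, each 21 mm thick and 345 mm deep, spanning the full gap between the sides. The bottom shelf rests on the floor (its underside at z = 0) and the clear gap between one shelf's top and the next shelf's underside is 241 mm.

B is a door frame. The clear opening is 920 mm wide and 2108 mm high. Two 82 mm wide jambs, 120 mm deep, stand either side of the opening from the floor to the top of the opening. A 52 mm thick head sits across the top of both jambs, spanning the full outside width of the frame.

The door frame is on the floor beside the bookshelf on its +y side.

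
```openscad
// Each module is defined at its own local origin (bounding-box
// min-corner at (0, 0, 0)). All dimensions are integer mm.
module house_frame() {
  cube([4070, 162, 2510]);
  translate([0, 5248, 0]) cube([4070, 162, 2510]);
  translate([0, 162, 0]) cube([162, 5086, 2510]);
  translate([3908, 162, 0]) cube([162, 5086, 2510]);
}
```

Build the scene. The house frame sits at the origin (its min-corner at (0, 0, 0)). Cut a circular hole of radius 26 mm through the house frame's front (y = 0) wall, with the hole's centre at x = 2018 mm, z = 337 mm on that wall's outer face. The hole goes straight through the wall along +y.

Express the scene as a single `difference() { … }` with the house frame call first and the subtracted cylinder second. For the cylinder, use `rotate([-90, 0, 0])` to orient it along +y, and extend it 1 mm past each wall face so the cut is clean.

difference() {
  house_frame();
  translate([2018, -1, 337]) rotate([-90, 0, 0]) cylinder(h = 164, r = 26);
}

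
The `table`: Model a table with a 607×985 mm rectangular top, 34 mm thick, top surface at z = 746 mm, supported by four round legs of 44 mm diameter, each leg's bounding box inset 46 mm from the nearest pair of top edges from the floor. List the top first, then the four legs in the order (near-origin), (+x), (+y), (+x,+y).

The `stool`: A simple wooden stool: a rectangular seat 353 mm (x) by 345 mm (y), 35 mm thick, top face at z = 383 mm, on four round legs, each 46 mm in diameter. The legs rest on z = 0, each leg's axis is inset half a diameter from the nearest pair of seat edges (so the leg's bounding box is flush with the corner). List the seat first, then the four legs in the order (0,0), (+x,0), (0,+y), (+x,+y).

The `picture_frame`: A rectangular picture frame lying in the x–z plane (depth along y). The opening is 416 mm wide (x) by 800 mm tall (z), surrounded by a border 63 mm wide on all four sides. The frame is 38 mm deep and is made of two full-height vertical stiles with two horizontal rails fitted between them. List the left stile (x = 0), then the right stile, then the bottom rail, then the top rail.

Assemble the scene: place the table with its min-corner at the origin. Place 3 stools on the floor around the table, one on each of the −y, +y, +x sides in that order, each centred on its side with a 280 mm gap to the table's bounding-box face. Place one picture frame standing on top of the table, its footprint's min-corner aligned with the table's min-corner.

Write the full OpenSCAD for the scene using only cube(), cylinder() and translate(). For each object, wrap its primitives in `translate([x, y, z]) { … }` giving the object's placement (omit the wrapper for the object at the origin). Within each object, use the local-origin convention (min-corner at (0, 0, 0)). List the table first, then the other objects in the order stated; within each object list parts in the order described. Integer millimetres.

translate([0, 0, 712]) cube([607, 985, 34]);
translate([68, 68, 0]) cylinder(h = 712, r = 22);
translate([539, 68, 0]) cylinder(h = 712, r = 22);
translate([68, 917, 0]) cylinder(h = 712, r = 22);
translate([539, 917, 0]) cylinder(h = 712, r = 22);
translate([127, -625, 0]) {
  translate([0, 0, 348]) cube([353, 345, 35]);
  translate([23, 23, 0]) cylinder(h = 348, r = 23);
  translate([330, 23, 0]) cylinder(h = 348, r = 23);
  translate([23, 322, 0]) cylinder(h = 348, r = 23);
  translate([330, 322, 0]) cylinder(h = 348, r = 23);
}
translate([127, 1265, 0]) {
  translate([0, 0, 348]) cube([353, 345, 35]);
  translate([23, 23, 0]) cylinder(h = 348, r = 23);
  translate([330, 23, 0]) cylinder(h = 348, r = 23);
  translate([23, 322, 0]) cylinder(h = 348, r = 23);
  translate([330, 322, 0]) cylinder(h = 348, r = 23);
}
translate([887, 320, 0]) {
  translate([0, 0, 348]) cube([353, 345, 35]);
  translate([23, 23, 0]) cylinder(h = 348, r = 23);
  translate([330, 23, 0]) cylinder(h = 348, r = 23);
  translate([23, 322, 0]) cylinder(h = 348, r = 23);
  translate([330, 322, 0]) cylinder(h = 348, r = 23);
}
translate([0, 0, 746]) {
  cube([63, 38, 926]);
  translate([479, 0, 0]) cube([63, 38, 926]);
  translate([63, 0, 0]) cube([416, 38, 63]);
  translate([63, 0, 863]) cube([416, 38, 63]);
}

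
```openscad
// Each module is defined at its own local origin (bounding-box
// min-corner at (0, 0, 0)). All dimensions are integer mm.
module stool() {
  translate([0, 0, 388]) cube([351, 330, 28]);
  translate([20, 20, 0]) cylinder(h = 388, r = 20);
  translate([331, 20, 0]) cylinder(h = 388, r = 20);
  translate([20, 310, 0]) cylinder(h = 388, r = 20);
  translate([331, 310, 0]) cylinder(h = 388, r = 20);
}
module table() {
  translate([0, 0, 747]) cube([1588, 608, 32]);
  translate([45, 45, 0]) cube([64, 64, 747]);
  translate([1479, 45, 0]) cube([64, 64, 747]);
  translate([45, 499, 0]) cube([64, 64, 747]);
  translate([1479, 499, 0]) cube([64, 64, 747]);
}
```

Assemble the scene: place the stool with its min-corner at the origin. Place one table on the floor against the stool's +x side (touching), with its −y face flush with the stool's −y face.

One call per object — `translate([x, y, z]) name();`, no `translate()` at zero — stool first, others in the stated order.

stool();
translate([351, 0, 0]) table();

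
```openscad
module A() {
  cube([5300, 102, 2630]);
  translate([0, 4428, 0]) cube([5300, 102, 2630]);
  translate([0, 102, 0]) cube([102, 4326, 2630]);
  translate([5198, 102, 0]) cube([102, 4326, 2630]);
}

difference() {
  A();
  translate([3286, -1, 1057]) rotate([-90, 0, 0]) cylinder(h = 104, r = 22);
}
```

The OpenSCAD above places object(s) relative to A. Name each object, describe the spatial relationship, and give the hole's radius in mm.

The subtracted cylinder has r = 22 mm.

A is a house frame. The house frame has a circular hole through its front wall. The hole's radius is 22 mm.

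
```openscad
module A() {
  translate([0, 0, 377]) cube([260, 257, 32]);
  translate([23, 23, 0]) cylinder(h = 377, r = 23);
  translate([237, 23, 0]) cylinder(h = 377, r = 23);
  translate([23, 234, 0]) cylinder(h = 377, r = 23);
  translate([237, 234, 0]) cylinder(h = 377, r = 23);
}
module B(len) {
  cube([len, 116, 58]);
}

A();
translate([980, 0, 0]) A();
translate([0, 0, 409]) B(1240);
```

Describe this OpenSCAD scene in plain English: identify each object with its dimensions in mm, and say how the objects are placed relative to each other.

A is a simple wooden stool: a rectangular seat 260 mm (x) by 257 mm (y), 32 mm thick, top face at z = 409 mm, on four round legs, each 46 mm in diameter. The legs rest on z = 0, each leg's axis is inset half a diameter from the nearest pair of seat edges (so the leg's bounding box is flush with the corner).

B is a rectangular beam 1240 mm long (x), 116 mm deep (y), 58 mm thick (z).

The beam spans the tops of two stools placed 720 mm apart, resting at z = 409 mm.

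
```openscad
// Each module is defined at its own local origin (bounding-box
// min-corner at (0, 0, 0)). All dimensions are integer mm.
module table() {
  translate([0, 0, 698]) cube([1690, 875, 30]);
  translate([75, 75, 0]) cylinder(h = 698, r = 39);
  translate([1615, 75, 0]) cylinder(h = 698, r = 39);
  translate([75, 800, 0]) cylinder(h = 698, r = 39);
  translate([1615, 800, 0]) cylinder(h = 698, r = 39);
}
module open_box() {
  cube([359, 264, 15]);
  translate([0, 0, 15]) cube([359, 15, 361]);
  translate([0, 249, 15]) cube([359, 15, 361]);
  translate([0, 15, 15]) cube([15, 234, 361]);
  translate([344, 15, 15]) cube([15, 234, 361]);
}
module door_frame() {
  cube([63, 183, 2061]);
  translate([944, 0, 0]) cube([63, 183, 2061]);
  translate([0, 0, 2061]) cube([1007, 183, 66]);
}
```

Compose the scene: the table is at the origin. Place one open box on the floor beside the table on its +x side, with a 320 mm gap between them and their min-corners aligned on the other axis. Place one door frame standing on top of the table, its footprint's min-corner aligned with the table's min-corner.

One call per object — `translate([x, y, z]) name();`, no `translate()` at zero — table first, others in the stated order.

table();
translate([2010, 0, 0]) open_box();
translate([0, 0, 728]) door_frame();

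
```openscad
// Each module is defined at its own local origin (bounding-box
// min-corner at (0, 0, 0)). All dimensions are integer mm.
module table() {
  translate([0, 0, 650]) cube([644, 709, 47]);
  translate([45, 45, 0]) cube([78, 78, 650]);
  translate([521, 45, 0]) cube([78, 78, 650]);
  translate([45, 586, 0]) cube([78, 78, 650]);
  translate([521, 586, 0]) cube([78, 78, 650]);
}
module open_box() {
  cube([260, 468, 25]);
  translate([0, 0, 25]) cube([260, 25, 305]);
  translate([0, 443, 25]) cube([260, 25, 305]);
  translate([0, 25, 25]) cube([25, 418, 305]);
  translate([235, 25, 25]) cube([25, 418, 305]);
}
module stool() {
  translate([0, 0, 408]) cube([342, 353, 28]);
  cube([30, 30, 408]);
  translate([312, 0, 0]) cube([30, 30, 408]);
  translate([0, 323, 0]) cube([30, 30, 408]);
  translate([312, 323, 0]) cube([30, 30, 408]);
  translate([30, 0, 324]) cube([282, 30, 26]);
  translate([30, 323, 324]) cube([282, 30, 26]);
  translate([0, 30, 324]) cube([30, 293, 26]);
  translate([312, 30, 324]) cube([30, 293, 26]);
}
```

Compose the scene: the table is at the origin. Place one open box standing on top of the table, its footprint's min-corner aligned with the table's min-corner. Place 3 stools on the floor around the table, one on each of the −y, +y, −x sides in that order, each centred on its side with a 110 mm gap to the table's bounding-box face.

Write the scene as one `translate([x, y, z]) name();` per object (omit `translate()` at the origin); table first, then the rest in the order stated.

table();
translate([0, 0, 697]) open_box();
translate([151, -463, 0]) stool();
translate([151, 819, 0]) stool();
translate([-452, 178, 0]) stool();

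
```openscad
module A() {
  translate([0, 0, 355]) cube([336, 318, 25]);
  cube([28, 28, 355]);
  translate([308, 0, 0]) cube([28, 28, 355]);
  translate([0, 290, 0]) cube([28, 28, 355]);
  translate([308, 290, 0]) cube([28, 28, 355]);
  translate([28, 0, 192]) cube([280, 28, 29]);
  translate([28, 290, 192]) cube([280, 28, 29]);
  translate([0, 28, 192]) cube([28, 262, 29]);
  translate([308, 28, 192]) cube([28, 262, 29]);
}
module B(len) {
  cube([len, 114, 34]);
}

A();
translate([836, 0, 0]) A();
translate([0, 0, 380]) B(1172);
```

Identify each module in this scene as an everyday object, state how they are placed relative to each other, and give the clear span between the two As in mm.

A is a stool. B is a beam. A beam spans the tops of two stools. The clear span between the two stools is 500 mm.

Second stool starts at x = 836; first ends at x = 336; clear span = 836 − 336 = 500 mm.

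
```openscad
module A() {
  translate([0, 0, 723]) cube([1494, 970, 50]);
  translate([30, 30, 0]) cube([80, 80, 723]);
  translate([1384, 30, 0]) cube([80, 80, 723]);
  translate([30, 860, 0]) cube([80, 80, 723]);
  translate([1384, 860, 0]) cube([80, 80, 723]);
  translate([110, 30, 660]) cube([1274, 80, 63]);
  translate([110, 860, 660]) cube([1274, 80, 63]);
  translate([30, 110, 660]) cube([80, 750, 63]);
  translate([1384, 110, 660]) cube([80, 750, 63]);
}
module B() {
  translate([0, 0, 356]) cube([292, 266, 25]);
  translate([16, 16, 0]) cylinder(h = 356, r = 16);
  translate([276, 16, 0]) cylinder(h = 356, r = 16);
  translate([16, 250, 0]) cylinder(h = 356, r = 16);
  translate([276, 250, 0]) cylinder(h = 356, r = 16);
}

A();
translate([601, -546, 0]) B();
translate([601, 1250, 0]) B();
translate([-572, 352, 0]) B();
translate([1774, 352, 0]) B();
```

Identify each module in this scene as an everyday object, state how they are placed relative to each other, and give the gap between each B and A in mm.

Each stool's nearest face is 280 mm from the table's bounding box.

A is a table. B is a stool. Four stools sit around the table at the −y, +y, −x, +x sides. The gap between each stool and the table is 280 mm.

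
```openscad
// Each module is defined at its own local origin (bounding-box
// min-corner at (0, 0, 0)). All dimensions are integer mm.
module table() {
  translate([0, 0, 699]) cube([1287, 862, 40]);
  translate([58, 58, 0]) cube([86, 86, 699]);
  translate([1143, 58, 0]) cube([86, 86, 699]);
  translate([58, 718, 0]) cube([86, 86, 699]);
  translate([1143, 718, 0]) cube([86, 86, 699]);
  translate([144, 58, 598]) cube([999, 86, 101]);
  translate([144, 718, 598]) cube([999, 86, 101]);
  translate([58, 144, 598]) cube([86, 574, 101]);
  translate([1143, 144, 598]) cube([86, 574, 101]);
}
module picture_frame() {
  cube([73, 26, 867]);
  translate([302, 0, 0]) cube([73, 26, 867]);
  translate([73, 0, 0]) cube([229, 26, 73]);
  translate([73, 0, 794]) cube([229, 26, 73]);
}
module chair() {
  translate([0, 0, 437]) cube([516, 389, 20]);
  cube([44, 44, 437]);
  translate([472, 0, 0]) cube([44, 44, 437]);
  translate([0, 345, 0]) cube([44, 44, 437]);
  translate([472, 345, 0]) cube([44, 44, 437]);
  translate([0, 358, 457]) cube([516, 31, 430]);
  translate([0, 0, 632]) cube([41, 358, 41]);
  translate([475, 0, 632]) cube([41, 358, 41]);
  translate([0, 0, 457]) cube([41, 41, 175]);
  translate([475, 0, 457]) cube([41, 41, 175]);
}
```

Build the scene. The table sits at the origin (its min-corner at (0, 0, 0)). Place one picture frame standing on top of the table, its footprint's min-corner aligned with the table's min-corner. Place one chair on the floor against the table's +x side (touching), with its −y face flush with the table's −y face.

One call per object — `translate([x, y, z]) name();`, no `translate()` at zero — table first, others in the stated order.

table();
translate([0, 0, 739]) picture_frame();
translate([1287, 0, 0]) chair();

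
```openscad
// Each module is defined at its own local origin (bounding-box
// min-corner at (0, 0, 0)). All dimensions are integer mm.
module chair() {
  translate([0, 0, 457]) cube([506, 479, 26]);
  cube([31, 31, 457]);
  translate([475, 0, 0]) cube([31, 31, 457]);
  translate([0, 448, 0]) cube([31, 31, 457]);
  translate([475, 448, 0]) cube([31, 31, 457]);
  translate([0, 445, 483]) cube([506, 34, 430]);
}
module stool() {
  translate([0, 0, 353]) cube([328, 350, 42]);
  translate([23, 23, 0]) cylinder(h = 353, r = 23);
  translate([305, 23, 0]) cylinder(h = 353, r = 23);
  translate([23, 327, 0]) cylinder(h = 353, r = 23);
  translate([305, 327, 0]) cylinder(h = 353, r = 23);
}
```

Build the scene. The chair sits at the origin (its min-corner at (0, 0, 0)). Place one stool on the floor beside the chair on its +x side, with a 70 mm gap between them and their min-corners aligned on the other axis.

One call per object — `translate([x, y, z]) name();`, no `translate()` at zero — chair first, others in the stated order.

chair();
translate([576, 0, 0]) stool();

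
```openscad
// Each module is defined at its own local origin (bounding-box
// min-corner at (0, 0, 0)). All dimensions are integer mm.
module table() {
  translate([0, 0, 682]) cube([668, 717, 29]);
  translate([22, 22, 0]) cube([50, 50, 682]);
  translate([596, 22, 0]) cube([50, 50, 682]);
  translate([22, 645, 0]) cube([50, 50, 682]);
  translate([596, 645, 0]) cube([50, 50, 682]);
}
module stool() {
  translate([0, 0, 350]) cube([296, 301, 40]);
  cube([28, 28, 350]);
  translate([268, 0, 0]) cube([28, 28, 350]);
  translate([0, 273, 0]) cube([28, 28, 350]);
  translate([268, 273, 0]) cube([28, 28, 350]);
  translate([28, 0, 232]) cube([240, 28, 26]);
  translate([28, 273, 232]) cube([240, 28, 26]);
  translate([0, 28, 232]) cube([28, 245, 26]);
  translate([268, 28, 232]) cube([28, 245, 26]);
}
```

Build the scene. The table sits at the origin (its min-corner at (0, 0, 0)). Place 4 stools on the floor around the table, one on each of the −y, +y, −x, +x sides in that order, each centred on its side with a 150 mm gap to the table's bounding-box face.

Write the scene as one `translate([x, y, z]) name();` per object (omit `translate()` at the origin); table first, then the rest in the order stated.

table();
translate([186, -451, 0]) stool();
translate([186, 867, 0]) stool();
translate([-446, 208, 0]) stool();
translate([818, 208, 0]) stool();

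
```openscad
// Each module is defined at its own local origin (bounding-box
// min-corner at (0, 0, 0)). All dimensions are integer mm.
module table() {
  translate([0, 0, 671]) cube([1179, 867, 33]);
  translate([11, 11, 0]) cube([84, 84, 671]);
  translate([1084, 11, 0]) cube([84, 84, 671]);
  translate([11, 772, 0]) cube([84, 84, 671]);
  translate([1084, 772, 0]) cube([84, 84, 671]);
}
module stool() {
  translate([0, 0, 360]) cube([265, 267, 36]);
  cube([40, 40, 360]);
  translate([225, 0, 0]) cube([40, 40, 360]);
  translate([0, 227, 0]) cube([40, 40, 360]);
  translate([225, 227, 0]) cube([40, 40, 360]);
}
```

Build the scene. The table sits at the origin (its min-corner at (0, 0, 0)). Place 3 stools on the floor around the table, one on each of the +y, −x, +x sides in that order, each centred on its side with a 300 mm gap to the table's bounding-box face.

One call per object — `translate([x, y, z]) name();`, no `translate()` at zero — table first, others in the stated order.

table();
translate([457, 1167, 0]) stool();
translate([-565, 300, 0]) stool();
translate([1479, 300, 0]) stool();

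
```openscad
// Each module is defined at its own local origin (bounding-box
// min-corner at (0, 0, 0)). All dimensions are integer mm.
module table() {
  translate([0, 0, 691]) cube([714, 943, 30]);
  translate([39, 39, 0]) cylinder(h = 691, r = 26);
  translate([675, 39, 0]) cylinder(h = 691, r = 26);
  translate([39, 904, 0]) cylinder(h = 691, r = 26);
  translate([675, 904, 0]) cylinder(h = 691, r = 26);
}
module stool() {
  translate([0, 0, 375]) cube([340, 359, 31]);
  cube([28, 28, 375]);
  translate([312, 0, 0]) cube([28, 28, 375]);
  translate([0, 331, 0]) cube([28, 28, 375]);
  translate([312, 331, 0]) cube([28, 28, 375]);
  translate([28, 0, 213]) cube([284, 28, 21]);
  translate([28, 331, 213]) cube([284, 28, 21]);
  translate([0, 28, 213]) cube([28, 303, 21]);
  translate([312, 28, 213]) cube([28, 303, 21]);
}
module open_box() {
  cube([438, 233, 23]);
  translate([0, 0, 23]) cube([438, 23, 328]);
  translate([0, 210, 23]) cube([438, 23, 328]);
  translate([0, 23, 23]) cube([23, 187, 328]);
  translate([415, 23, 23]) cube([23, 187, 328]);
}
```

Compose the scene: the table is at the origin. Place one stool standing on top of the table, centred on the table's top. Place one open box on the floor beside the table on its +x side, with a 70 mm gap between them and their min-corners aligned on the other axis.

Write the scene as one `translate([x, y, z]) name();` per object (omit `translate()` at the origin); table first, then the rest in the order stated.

table();
translate([187, 292, 721]) stool();
translate([784, 0, 0]) open_box();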